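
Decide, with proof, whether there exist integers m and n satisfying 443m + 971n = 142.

Since gcd(443, 971) = 1, every integer is an integer combination of 443 and 971.
Run the Euclidean algorithm on 971 and 443: 971 = 2·443 + 85, 443 = 5·85 + 18, 85 = 4·18 + 13, 18 = 1·13 + 5, 13 = 2·5 + 3, 5 = 1·3 + 2, 3 = 1·2 + 1, 2 = 2·1 + 0.
Unwinding: 1 = 3 − 1·2 = 3 − (5 − 1·3) = −5 + 2·3 = −5 + 2·(13 − 2·5) = 2·13 − 5·5 = 2·13 − 5·(18 − 1·13) = −5·18 + 7·13 = −5·18 + 7·(85 − 4·18) = 7·85 − 33·18 = 7·85 − 33·(443 − 5·85) = −33·443 + 172·85 = −33·443 + 172·(971 − 2·443) = 172·971 − 377·443, i.e. 443·(-377) + 971·172 = 1.
Scaling by 142 gives the particular solution (m, n) = (-53534, 24424).
The general solution is m = -53534 + 971k, n = 24424 − 443k; taking k = 56 gives the smaller pair m = 842, n = -384.
Check: 443·842 + 971·(-384) = 373006 − 372864 = 142. ✓

m = 842, n = -384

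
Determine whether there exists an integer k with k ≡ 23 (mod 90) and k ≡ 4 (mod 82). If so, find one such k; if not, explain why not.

No such integer exists.

Both moduli are multiples of 2 = gcd(90, 82), so any solution would satisfy k ≡ 23 and k ≡ 4 modulo 2 simultaneously.
However 23 ≡ 1 and 4 ≡ 0 (mod 2), and 1 ≠ 0.
Hence the system has no solution.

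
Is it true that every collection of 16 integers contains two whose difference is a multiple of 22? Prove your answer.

Take the 16 consecutive integers 84, 85, …, 99: their residues mod 22 are all distinct because 16 ≤ 22.
No two share a residue, so no pair has difference divisible by 22; the claim fails for this set.

No, the set {84, 85, 86, 87, 88, 89, 90, 91, 92, 93, 94, 95, 96, 97, 98, 99} is a counterexample.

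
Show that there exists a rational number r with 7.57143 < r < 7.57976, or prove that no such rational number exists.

Scale by 19: the interval becomes (143.85717, 144.01544), which contains the integer 144.
Dividing back, 7.57143 < 144/19 < 7.57976, and 144/19 is rational.

r = 144/19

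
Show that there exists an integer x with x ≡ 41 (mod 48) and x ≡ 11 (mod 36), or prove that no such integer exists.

Both moduli are multiples of 12 = gcd(48, 36), so any solution would satisfy x ≡ 41 and x ≡ 11 modulo 12 simultaneously.
But 41 mod 12 = 5 while 11 mod 12 = 11, a contradiction.
So no integer satisfies both congruences.

No such integer exists.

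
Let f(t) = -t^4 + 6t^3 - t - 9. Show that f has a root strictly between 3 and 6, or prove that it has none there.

f(3) = 69 and f(6) = -15, which have opposite signs.
As a polynomial, f is continuous on every closed interval.
By the Intermediate Value Theorem f must vanish at some point of (3, 6).

Such a root exists.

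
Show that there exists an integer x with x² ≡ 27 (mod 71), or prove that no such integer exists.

x = 13

x = 13 works: 13² = 169, and 169 − 27 = 142 = 2·71.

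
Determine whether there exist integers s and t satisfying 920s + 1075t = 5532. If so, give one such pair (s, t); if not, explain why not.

gcd(920, 1075) = 5, so every integer of the form 920s + 1075t is a multiple of 5.
However 5532 leaves remainder 2 on division by 5.
Hence no integers s, t satisfy the equation.

There are no such integers.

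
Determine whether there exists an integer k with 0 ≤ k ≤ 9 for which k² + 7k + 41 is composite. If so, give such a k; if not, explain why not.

k = 1

At k = 1: 1² + 7·1 + 41 = 49 = 7·7, which is composite.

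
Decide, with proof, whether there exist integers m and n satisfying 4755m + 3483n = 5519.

No, no such integers exist.

gcd(4755, 3483) = 3, so every integer of the form 4755m + 3483n is a multiple of 3.
But 5519 is not a multiple of 3 (it leaves remainder 2).
So the equation is unsolvable over ℤ.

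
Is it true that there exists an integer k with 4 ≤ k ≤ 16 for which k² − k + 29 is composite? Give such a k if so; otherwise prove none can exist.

k = 5

At k = 5: 5² − 5 + 29 = 49 = 7·7, which is composite.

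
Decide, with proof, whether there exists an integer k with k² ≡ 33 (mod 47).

47 is prime, so by Euler's criterion 33 is a square mod 47 iff 33^((47−1)/2) = 33^23 ≡ 1 (mod 47).
Squaring successively (mod 47): 33^2 = 1089 ≡ 8; 33^4 ≡ 8² = 64 ≡ 17; 33^8 ≡ 17² = 289 ≡ 7; 33^16 ≡ 7² = 49 ≡ 2.
Since 23 = 16 + 4 + 2 + 1, 33^23 ≡ 2 · 17 · 8 · 33; multiplying out mod 47: 2·17 = 34 ≡ 34, then 34·8 = 272 ≡ 37, then 37·33 = 1221 ≡ 46. Thus 33^23 ≡ 46 ≡ −1 (mod 47).
By Euler's criterion 33 is a quadratic non-residue mod 47: no k satisfies k² ≡ 33 (mod 47).

There is no such integer.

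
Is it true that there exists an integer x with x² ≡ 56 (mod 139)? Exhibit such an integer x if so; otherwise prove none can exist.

Apply Euler's criterion with the prime 139: 56 is a quadratic residue iff 56^69 ≡ 1 (mod 139), and a non-residue iff it is ≡ −1.
Repeated squaring mod 139: 56^2 = 3136 ≡ 78; 56^4 ≡ 78² = 6084 ≡ 107; 56^8 ≡ 107² = 11449 ≡ 51; 56^16 ≡ 51² = 2601 ≡ 99; 56^32 ≡ 99² = 9801 ≡ 71; 56^64 ≡ 71² = 5041 ≡ 37.
Since 69 = 64 + 4 + 1, 56^69 ≡ 37 · 107 · 56; multiplying out mod 139: 37·107 = 3959 ≡ 67, then 67·56 = 3752 ≡ 138. Thus 56^69 ≡ 138 ≡ −1 (mod 139).
By Euler's criterion 56 is a quadratic non-residue mod 139: no x satisfies x² ≡ 56 (mod 139).

No, no such integer exists.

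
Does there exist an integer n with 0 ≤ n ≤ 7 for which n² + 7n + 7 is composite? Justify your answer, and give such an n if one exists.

n = 7

At n = 7: 7² + 7·7 + 7 = 105 = 3·35, which is composite.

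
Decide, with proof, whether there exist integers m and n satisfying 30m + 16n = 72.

m = 4, n = -3

Every value of 30m + 16n is a multiple of gcd(30, 16) = 2; since 2 ∣ 72, solutions exist.
Dividing through by 2 reduces the equation to 15m + 8n = 36.
Run the Euclidean algorithm on 15 and 8: 15 = 1·8 + 7, 8 = 1·7 + 1, 7 = 7·1 + 0.
Working back up the chain: 1 = 8 − 1·7 = 8 − (15 − 1·8) = −15 + 2·8. So 15·(-1) + 8·2 = 1.
Scaling by 36 gives the particular solution (m, n) = (-36, 72).
Shifting by a multiple of (8, −15) keeps it a solution: m = -36 + 5·8 = 4, n = 72 − 5·15 = -3.
Check: 30·4 + 16·(-3) = 120 − 48 = 72. ✓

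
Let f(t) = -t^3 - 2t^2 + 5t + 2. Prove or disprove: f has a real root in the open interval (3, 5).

The endpoint values f(3) = -28 and f(5) = -148 are both negative. Claim: f(t) < 0 for every t in (3, 5).
Shift to the endpoint 3: with t = 3 + u (0 < u < 2), one computes f(3 + u) = -u^3 - 11u^2 - 34u - 28.
All 4 nonzero coefficients of this polynomial in u are negative; hence for u > 0 the value is a sum of negative terms (the constant -28 among them).
Therefore f(t) < 0 throughout (3, 5), and f has no zero there.

No such root exists.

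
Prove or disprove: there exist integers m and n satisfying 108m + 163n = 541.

m = 85, n = -53

Since gcd(108, 163) = 1, every integer is an integer combination of 108 and 163.
Euclidean algorithm: 163 = 1·108 + 55, 108 = 1·55 + 53, 55 = 1·53 + 2, 53 = 26·2 + 1, 2 = 2·1 + 0.
Back-substituting, 1 = 53 − 26·2 = 53 − 26·(55 − 1·53) = −26·55 + 27·53 = −26·55 + 27·(108 − 1·55) = 27·108 − 53·55 = 27·108 − 53·(163 − 1·108) = −53·163 + 80·108; that is, 108·80 + 163·(-53) = 1.
Multiplying through by 541: m = 80·541 = 43280, n = (-53)·541 = -28673 is a solution.
Subtracting 265·163 from m and adding 265·108 to n gives the tidier solution (85, -53).
Check: 108·85 + 163·(-53) = 9180 − 8639 = 541. ✓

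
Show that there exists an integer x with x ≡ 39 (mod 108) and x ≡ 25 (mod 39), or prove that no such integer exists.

There is no such integer.

Reduce both congruences modulo 3, which divides 108 and 39: they say x ≡ 39 (mod 3) and x ≡ 25 (mod 3).
These are incompatible: 39 − 25 = 14 is not divisible by 3.
Therefore no such x exists.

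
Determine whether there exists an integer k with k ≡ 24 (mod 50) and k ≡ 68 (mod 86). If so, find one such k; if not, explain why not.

k = 1874

gcd(50, 86) = 2. A simultaneous solution exists iff 24 ≡ 68 (mod 2); here 24 mod 2 = 0 = 68 mod 2, so it does.
Write k = 24 + 50t. Then 50t ≡ 68 − 24 ≡ 44 (mod 86); dividing through by 2 gives 25t ≡ 22 (mod 43).
Note 25·31 = 775 ≡ 1 (mod 43) (as 775 − 1 = 18·43), so 25⁻¹ ≡ 31.
Multiplying by 31: t ≡ 31·22 = 682 ≡ 37 (mod 43).
Then k = 24 + 50·37 = 1874.
Indeed 1874 ≡ 24 (mod 50) and 1874 ≡ 68 (mod 86).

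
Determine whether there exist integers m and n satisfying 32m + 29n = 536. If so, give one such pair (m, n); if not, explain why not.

Since gcd(32, 29) = 1, every integer is an integer combination of 32 and 29.
Dividing repeatedly: 32 = 1·29 + 3, 29 = 9·3 + 2, 3 = 1·2 + 1, 2 = 2·1 + 0.
Working back up the chain: 1 = 3 − 1·2 = 3 − (29 − 9·3) = −29 + 10·3 = −29 + 10·(32 − 1·29) = 10·32 − 11·29. So 32·10 + 29·(-11) = 1.
Multiplying through by 536: m = 10·536 = 5360, n = (-11)·536 = -5896 is a solution.
Shifting by a multiple of (29, −32) keeps it a solution: m = 5360 − 184·29 = 24, n = -5896 + 184·32 = -8.
Check: 32·24 + 29·(-8) = 768 − 232 = 536. ✓

m = 24, n = -8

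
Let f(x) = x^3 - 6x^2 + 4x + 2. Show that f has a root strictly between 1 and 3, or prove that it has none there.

Such a root exists.

f(1) = 1 and f(3) = -13, which have opposite signs.
f is continuous everywhere (it is a polynomial), in particular on [1, 3].
By the Intermediate Value Theorem f must vanish at some point of (1, 3).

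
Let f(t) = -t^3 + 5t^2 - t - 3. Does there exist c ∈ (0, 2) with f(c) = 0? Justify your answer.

Yes, f has a root in the interval.

f(0) = -3 and f(2) = 7, which have opposite signs.
As a polynomial, f is continuous on every closed interval.
By the Intermediate Value Theorem, f takes the value 0 somewhere in the open interval.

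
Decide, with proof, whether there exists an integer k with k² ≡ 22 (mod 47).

There is no such integer.

47 is prime, so by Euler's criterion 22 is a square mod 47 iff 22^((47−1)/2) = 22^23 ≡ 1 (mod 47).
Repeated squaring mod 47: 22^2 = 484 ≡ 14; 22^4 ≡ 14² = 196 ≡ 8; 22^8 ≡ 8² = 64 ≡ 17; 22^16 ≡ 17² = 289 ≡ 7.
Since 23 = 16 + 4 + 2 + 1, 22^23 ≡ 7 · 8 · 14 · 22; multiplying out mod 47: 7·8 = 56 ≡ 9, then 9·14 = 126 ≡ 32, then 32·22 = 704 ≡ 46. Thus 22^23 ≡ 46 ≡ −1 (mod 47).
By Euler's criterion 22 is a quadratic non-residue mod 47: no k satisfies k² ≡ 22 (mod 47).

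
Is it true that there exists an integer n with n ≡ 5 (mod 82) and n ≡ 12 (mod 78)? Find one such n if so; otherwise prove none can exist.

No such integer exists.

Reduce both congruences modulo 2, which divides 82 and 78: they say n ≡ 5 (mod 2) and n ≡ 12 (mod 2).
These are incompatible: 5 − 12 = -7 is not divisible by 2.
So no integer satisfies both congruences.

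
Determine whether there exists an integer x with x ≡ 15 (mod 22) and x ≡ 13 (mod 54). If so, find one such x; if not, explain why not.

x = 499

gcd(22, 54) = 2. A simultaneous solution exists iff 15 ≡ 13 (mod 2); here 15 mod 2 = 1 = 13 mod 2, so it does.
Put x = 15 + 22t, so we need 22t ≡ 52 (mod 54), equivalently (divide by 2) 11t ≡ 26 (mod 27).
To invert 11 modulo 27: 27 = 2·11 + 5, 11 = 2·5 + 1, 5 = 5·1 + 0, and unwinding, 1 = 11 − 2·5 = 11 − 2·(27 − 2·11) = −2·27 + 5·11. Thus 11⁻¹ ≡ 5 (mod 27).
Therefore t ≡ 5·26 = 130 ≡ 22 (mod 27).
Then x = 15 + 22·22 = 499.
Verify: 499 = 22·22 + 15 and 499 = 9·54 + 13. ✓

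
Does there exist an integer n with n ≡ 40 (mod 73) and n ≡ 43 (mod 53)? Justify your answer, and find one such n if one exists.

n = 1792

Since 73 and 53 share no common factor, CRT says the pair of congruences has a solution (unique mod 3869).
Write n = 40 + 73t and require 40 + 73t ≡ 43 (mod 53), i.e. 73t ≡ 3 (mod 53).
73 ≡ 20 (mod 53), so this reads 20t ≡ 3 (mod 53). Since 20·8 = 160 = 3·53 + 1, the inverse of 20 mod 53 is 8.
Multiplying by 8: t ≡ 8·3 = 24 (mod 53).
With t = 24: n = 40 + 73·24 = 1792.
Indeed 1792 ≡ 40 (mod 73) and 1792 ≡ 43 (mod 53).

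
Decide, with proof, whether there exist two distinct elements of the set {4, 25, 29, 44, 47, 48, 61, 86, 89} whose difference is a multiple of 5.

Yes: 4 and 29.

Reduce each element mod 5: 4↦4, 25↦0, 29↦4, 44↦4, 47↦2, 48↦3, 61↦1, 86↦1, 89↦4. The residue 4 repeats (at 4 and 29), and 29 − 4 = 25 = 5·5.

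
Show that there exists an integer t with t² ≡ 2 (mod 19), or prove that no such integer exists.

No such integer exists.

Since (19 − t)² ≡ t² (mod 19), it suffices to square t = 0, 1, …, 9: the residues are 0, 1, 4, 9, 16, 6, 17, 11, 7, 5.
The set of squares mod 19 is therefore {0, 1, 4, 5, 6, 7, 9, 11, 16, 17}, which does not contain 2.
Therefore t² ≡ 2 (mod 19) has no solution.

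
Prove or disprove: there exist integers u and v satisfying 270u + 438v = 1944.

Every value of 270u + 438v is a multiple of gcd(270, 438) = 6; since 6 ∣ 1944, solutions exist.
Dividing through by 6 reduces the equation to 45u + 73v = 324.
Euclidean algorithm: 73 = 1·45 + 28, 45 = 1·28 + 17, 28 = 1·17 + 11, 17 = 1·11 + 6, 11 = 1·6 + 5, 6 = 1·5 + 1, 5 = 5·1 + 0.
Working back up the chain: 1 = 6 − 1·5 = 6 − (11 − 1·6) = −11 + 2·6 = −11 + 2·(17 − 1·11) = 2·17 − 3·11 = 2·17 − 3·(28 − 1·17) = −3·28 + 5·17 = −3·28 + 5·(45 − 1·28) = 5·45 − 8·28 = 5·45 − 8·(73 − 1·45) = −8·73 + 13·45. So 45·13 + 73·(-8) = 1.
Scaling by 324 gives the particular solution (u, v) = (4212, -2592).
Subtracting 57·73 from u and adding 57·45 to v gives the tidier solution (51, -27).
Check: 270·51 + 438·(-27) = 13770 − 11826 = 1944. ✓

u = 51, v = -27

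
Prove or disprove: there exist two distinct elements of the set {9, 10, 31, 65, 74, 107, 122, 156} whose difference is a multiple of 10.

Two integers differ by a multiple of 10 exactly when they have the same residue mod 10. The residues are 9↦9, 10↦0, 31↦1, 65↦5, 74↦4, 107↦7, 122↦2, 156↦6.
These 8 residues are pairwise different, hence no difference of two elements is divisible by 10.

There is no such pair.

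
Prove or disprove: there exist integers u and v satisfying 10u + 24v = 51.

There are no such integers.

Any value of 10u + 24v is a multiple of gcd(10, 24) = 2.
But 51 is not a multiple of 2 (it leaves remainder 1).
So the equation is unsolvable over ℤ.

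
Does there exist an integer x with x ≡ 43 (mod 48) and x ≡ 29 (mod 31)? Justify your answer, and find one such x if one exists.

The moduli 48 and 31 are coprime, so by the Chinese Remainder Theorem a unique solution modulo 1488 exists.
Any solution of the first congruence is x = 43 + 48t; substituting into the second, 48t ≡ 29 − 43 ≡ 17 (mod 31).
48 ≡ 17 (mod 31), so this reads 17t ≡ 17 (mod 31). Since 17·11 = 187 = 6·31 + 1, the inverse of 17 mod 31 is 11.
Multiplying by 11: t ≡ 11·17 = 187 ≡ 1 (mod 31).
With t = 1: x = 43 + 48·1 = 91.
Check: 91 mod 48 = 43, 91 mod 31 = 29. ✓

x = 91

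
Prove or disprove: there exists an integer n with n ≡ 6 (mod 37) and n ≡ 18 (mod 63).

Since 37 and 63 share no common factor, CRT says the pair of congruences has a solution (unique mod 2331).
Write n = 6 + 37t and require 6 + 37t ≡ 18 (mod 63), i.e. 37t ≡ 12 (mod 63).
Invert 37 mod 63 by the Euclidean algorithm: 63 = 1·37 + 26, 37 = 1·26 + 11, 26 = 2·11 + 4, 11 = 2·4 + 3, 4 = 1·3 + 1, 3 = 3·1 + 0; back-substituting, 1 = 4 − 1·3 = 4 − (11 − 2·4) = −11 + 3·4 = −11 + 3·(26 − 2·11) = 3·26 − 7·11 = 3·26 − 7·(37 − 1·26) = −7·37 + 10·26 = −7·37 + 10·(63 − 1·37) = 10·63 − 17·37. Hence 37·(-17) ≡ 1, so 37⁻¹ ≡ -17 ≡ 46 (mod 63).
Multiplying by 46: t ≡ 46·12 = 552 ≡ 48 (mod 63).
Taking t = 48 gives n = 6 + 37·48 = 1782.
Verify: 1782 = 48·37 + 6 and 1782 = 28·63 + 18. ✓

n = 1782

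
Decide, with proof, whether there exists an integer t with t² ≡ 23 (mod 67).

t = 36 works: 36² = 1296, and 1296 − 23 = 1273 = 19·67.

t = 36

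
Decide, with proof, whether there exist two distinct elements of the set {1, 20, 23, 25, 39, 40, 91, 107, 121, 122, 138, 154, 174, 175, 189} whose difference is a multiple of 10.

1 and 91 are such a pair.

Both 1 and 91 leave remainder 1 on division by 10; their difference 90 = 9·10 is a multiple of 10.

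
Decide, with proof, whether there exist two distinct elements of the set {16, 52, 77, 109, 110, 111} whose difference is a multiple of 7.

No such pair exists.

Two integers differ by a multiple of 7 exactly when they have the same residue mod 7. The residues are 16↦2, 52↦3, 77↦0, 109↦4, 110↦5, 111↦6.
No residue repeats among the 6 elements, so no pair has difference ≡ 0 (mod 7).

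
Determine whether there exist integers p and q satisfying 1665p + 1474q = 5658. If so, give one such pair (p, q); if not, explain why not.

Since gcd(1665, 1474) = 1, every integer is an integer combination of 1665 and 1474.
Run the Euclidean algorithm on 1665 and 1474: 1665 = 1·1474 + 191, 1474 = 7·191 + 137, 191 = 1·137 + 54, 137 = 2·54 + 29, 54 = 1·29 + 25, 29 = 1·25 + 4, 25 = 6·4 + 1, 4 = 4·1 + 0.
Back-substituting, 1 = 25 − 6·4 = 25 − 6·(29 − 1·25) = −6·29 + 7·25 = −6·29 + 7·(54 − 1·29) = 7·54 − 13·29 = 7·54 − 13·(137 − 2·54) = −13·137 + 33·54 = −13·137 + 33·(191 − 1·137) = 33·191 − 46·137 = 33·191 − 46·(1474 − 7·191) = −46·1474 + 355·191 = −46·1474 + 355·(1665 − 1·1474) = 355·1665 − 401·1474; that is, 1665·355 + 1474·(-401) = 1.
Multiplying through by 5658: p = 355·5658 = 2008590, q = (-401)·5658 = -2268858 is a solution.
Subtracting 1362·1474 from p and adding 1362·1665 to q gives the tidier solution (1002, -1128).
Indeed 1665·1002 + 1474·(-1128) = 1668330 − 1662672 = 5658.

p = 1002, q = -1128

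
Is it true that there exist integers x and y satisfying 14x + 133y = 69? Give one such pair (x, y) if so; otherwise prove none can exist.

No, no such integers exist.

Both 14 and 133 are divisible by gcd(14, 133) = 7, hence so is any combination 14x + 133y.
But 69 is not a multiple of 7 (it leaves remainder 6).
So the equation is unsolvable over ℤ.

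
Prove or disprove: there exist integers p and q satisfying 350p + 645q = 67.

Both 350 and 645 are divisible by gcd(350, 645) = 5, hence so is any combination 350p + 645q.
However 67 leaves remainder 2 on division by 5.
So the equation is unsolvable over ℤ.

No, no such integers exist.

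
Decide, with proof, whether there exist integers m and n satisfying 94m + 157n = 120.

m = 28, n = -16

94 and 157 are coprime, so 94m + 157n ranges over all of ℤ.
Run the Euclidean algorithm on 157 and 94: 157 = 1·94 + 63, 94 = 1·63 + 31, 63 = 2·31 + 1, 31 = 31·1 + 0.
Working back up the chain: 1 = 63 − 2·31 = 63 − 2·(94 − 1·63) = −2·94 + 3·63 = −2·94 + 3·(157 − 1·94) = 3·157 − 5·94. So 94·(-5) + 157·3 = 1.
Scaling by 120 gives the particular solution (m, n) = (-600, 360).
The general solution is m = -600 + 157k, n = 360 − 94k; taking k = 4 gives the smaller pair m = 28, n = -16.
Check: 94·28 + 157·(-16) = 2632 − 2512 = 120. ✓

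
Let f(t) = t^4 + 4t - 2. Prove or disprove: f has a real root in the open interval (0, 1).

f(0) = -2 and f(1) = 3, which have opposite signs.
f is continuous everywhere (it is a polynomial), in particular on [0, 1].
By the Intermediate Value Theorem f must vanish at some point of (0, 1).

Such a root exists.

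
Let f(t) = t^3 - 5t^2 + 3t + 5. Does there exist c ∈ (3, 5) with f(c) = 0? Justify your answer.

f(3) = -4 and f(5) = 20, which have opposite signs.
Since f is a polynomial it is continuous on [3, 5].
By the Intermediate Value Theorem f must vanish at some point of (3, 5).

Yes, f has a root in the interval.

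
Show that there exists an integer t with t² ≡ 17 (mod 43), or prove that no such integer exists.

t = 19 works: 19² = 361, and 361 − 17 = 344 = 8·43.

t = 19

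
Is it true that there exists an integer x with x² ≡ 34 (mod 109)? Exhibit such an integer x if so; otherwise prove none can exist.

Take x = 90. Then 90² = 8100 = 74·109 + 34, so 90² ≡ 34 (mod 109).

x = 90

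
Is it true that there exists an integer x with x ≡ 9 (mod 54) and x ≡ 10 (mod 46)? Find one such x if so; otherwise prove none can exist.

No such integer exists.

Reduce both congruences modulo 2, which divides 54 and 46: they say x ≡ 9 (mod 2) and x ≡ 10 (mod 2).
But 9 mod 2 = 1 while 10 mod 2 = 0, a contradiction.
Therefore no such x exists.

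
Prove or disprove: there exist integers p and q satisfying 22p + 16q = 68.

p = 6, q = -4

Since gcd(22, 16) = 2 and 68 = 2·34, Bézout's identity guarantees a solution.
Dividing through by 2 reduces the equation to 11p + 8q = 34.
Euclidean algorithm: 11 = 1·8 + 3, 8 = 2·3 + 2, 3 = 1·2 + 1, 2 = 2·1 + 0.
Back-substituting, 1 = 3 − 1·2 = 3 − (8 − 2·3) = −8 + 3·3 = −8 + 3·(11 − 1·8) = 3·11 − 4·8; that is, 11·3 + 8·(-4) = 1.
Times 34: 11·102 + 8·(-136) = 34, so (102, -136) solves it.
The general solution is p = 102 + 8k, q = -136 − 11k; taking k = -12 gives the smaller pair p = 6, q = -4.
Indeed 22·6 + 16·(-4) = 132 − 64 = 68.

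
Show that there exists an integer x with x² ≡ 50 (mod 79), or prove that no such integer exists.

x = 45

x = 45 works: 45² = 2025, and 2025 − 50 = 1975 = 25·79.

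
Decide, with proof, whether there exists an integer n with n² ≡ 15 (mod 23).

23 is prime, so by Euler's criterion 15 is a square mod 23 iff 15^((23−1)/2) = 15^11 ≡ 1 (mod 23).
Squaring successively (mod 23): 15^2 = 225 ≡ 18; 15^4 ≡ 18² = 324 ≡ 2; 15^8 ≡ 2² = 4 ≡ 4.
Since 11 = 8 + 2 + 1, 15^11 ≡ 4 · 18 · 15; multiplying out mod 23: 4·18 = 72 ≡ 3, then 3·15 = 45 ≡ 22. Thus 15^11 ≡ 22 ≡ −1 (mod 23).
By Euler's criterion 15 is a quadratic non-residue mod 23: no n satisfies n² ≡ 15 (mod 23).

There is no such integer.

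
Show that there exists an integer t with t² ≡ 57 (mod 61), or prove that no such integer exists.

Take t = 39. Then 39² = 1521 = 24·61 + 57, so 39² ≡ 57 (mod 61).

t = 39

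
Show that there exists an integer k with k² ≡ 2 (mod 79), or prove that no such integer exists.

k = 9

k = 9 works: 9² = 81, and 81 − 2 = 79 = 1·79.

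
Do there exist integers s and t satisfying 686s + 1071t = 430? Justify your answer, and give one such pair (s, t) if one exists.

No such integers exist.

gcd(686, 1071) = 7, so every integer of the form 686s + 1071t is a multiple of 7.
However 430 leaves remainder 3 on division by 7.
Hence no integers s, t satisfy the equation.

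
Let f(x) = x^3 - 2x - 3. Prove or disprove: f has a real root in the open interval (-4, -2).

f has no root in that interval.

The endpoint values f(-4) = -59 and f(-2) = -7 are both negative. Claim: f(x) < 0 for every x in (-4, -2).
Substitute x = -2 − u, where 0 < u < 2 on the interval. Expanding, f(-2 − u) = -u^3 - 6u^2 - 10u - 7.
The nonzero coefficients here are all negative, so for u > 0 every term is negative (or zero), and the constant term -7 is strictly negative.
So f is strictly negative on (-4, -2); no root exists in the interval.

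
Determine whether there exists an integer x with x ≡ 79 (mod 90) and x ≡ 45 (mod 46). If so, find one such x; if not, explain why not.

x = 1609

The moduli are not coprime: gcd(90, 46) = 2. Compatibility requires 2 ∣ (45 − 79) = -34, which holds, so solutions exist.
Write x = 79 + 90t. Then 90t ≡ 45 − 79 ≡ 12 (mod 46); dividing through by 2 gives 45t ≡ 6 (mod 23).
45 ≡ 22 (mod 23), so this reads 22t ≡ 6 (mod 23). To invert 22 modulo 23: 23 = 1·22 + 1, 22 = 22·1 + 0, and unwinding, 1 = 23 − 1·22. Thus 22⁻¹ ≡ -1 ≡ 22 (mod 23).
Multiplying by 22: t ≡ 22·6 = 132 ≡ 17 (mod 23).
Then x = 79 + 90·17 = 1609.
Verify: 1609 = 17·90 + 79 and 1609 = 34·46 + 45. ✓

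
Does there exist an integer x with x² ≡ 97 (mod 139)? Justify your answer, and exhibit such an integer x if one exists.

Apply Euler's criterion with the prime 139: 97 is a quadratic residue iff 97^69 ≡ 1 (mod 139), and a non-residue iff it is ≡ −1.
Squaring successively (mod 139): 97^2 = 9409 ≡ 96; 97^4 ≡ 96² = 9216 ≡ 42; 97^8 ≡ 42² = 1764 ≡ 96; 97^16 ≡ 96² = 9216 ≡ 42; 97^32 ≡ 42² = 1764 ≡ 96; 97^64 ≡ 96² = 9216 ≡ 42.
Since 69 = 64 + 4 + 1, 97^69 ≡ 42 · 42 · 97; multiplying out mod 139: 42·42 = 1764 ≡ 96, then 96·97 = 9312 ≡ 138. Thus 97^69 ≡ 138 ≡ −1 (mod 139).
The value −1 means 97 is a non-residue modulo 139, so x² ≡ 97 (mod 139) is impossible.

No such integer exists.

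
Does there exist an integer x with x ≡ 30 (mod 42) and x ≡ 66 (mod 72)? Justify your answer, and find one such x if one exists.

Here gcd(42, 72) = 6, and both 30 and 66 leave remainder 0 mod 6, so the system is consistent.
List candidates x ≡ 30 (mod 42): 30, 72, 114, 156, 198, 240, 282. Modulo 72 these are 30, 0, 42, 12, 54, 24, 66; 282 gives 66 as required.
Verify: 282 = 6·42 + 30 and 282 = 3·72 + 66. ✓

x = 282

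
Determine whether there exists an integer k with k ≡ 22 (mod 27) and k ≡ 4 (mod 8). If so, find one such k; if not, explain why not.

gcd(27, 8) = 1, so the Chinese Remainder Theorem guarantees exactly one residue class mod 216 satisfying both.
Any solution of the first congruence is k = 22 + 27t; substituting into the second, 27t ≡ 4 − 22 ≡ 6 (mod 8).
27 ≡ 3 (mod 8), so this reads 3t ≡ 6 (mod 8). Since 3·3 = 9 = 1·8 + 1, the inverse of 3 mod 8 is 3.
Multiplying by 3: t ≡ 3·6 = 18 ≡ 2 (mod 8).
Taking t = 2 gives k = 22 + 27·2 = 76.
Check: 76 mod 27 = 22, 76 mod 8 = 4. ✓

k = 76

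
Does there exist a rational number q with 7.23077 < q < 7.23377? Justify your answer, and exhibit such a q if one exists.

q = 217/30

Multiplying by 30: 30·7.23077 = 216.92310 and 30·7.23377 = 217.01310, so the integer 217 lies strictly between them.
Dividing back, 7.23077 < 217/30 < 7.23377, and 217/30 is rational.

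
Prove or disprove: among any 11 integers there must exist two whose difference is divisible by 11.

Take the 11 consecutive integers 28, 29, …, 38: their residues mod 11 are all distinct because 11 ≤ 11.
Any two of them differ by at most 10 < 11 and by at least 1, so no difference is a multiple of 11.

No; for instance {28, 29, 30, 31, 32, 33, 34, 35, 36, 37, 38} is a counterexample.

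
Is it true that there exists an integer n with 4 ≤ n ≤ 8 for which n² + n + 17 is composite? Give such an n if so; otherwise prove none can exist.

No such integer n in that range exists.

The values for n = 4, 5, …, 8 are 37, 47, 59, 73, 89, and each of these is prime.
So no value in the range makes the expression composite.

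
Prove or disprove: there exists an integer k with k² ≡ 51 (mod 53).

53 is prime, so by Euler's criterion 51 is a square mod 53 iff 51^((53−1)/2) = 51^26 ≡ 1 (mod 53).
Repeated squaring mod 53: 51^2 = 2601 ≡ 4; 51^4 ≡ 4² = 16 ≡ 16; 51^8 ≡ 16² = 256 ≡ 44; 51^16 ≡ 44² = 1936 ≡ 28.
Since 26 = 16 + 8 + 2, 51^26 ≡ 28 · 44 · 4; multiplying out mod 53: 28·44 = 1232 ≡ 13, then 13·4 = 52 ≡ 52. Thus 51^26 ≡ 52 ≡ −1 (mod 53).
By Euler's criterion 51 is a quadratic non-residue mod 53: no k satisfies k² ≡ 51 (mod 53).

There is no such integer.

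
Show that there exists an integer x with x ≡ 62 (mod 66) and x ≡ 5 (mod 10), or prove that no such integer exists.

Reduce both congruences modulo 2, which divides 66 and 10: they say x ≡ 62 (mod 2) and x ≡ 5 (mod 2).
However 62 ≡ 0 and 5 ≡ 1 (mod 2), and 0 ≠ 1.
So no integer satisfies both congruences.

No, no such integer exists.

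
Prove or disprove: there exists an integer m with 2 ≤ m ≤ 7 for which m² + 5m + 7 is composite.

At m = 5: 5² + 5·5 + 7 = 57 = 3·19, which is composite.

m = 5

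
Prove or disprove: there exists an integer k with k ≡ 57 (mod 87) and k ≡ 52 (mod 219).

No, no such integer exists.

Reduce both congruences modulo 3, which divides 87 and 219: they say k ≡ 57 (mod 3) and k ≡ 52 (mod 3).
However 57 ≡ 0 and 52 ≡ 1 (mod 3), and 0 ≠ 1.
Hence the system has no solution.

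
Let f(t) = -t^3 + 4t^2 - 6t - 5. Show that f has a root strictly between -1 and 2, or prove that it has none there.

f(-1) = 6 and f(2) = -9, which have opposite signs.
f is continuous everywhere (it is a polynomial), in particular on [-1, 2].
By the Intermediate Value Theorem f must vanish at some point of (-1, 2).

Such a root exists.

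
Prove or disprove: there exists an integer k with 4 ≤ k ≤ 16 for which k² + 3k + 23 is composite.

At k = 14: 14² + 3·14 + 23 = 261 = 3·87, which is composite.

k = 14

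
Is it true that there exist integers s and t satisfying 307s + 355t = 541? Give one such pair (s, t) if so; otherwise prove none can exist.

307 and 355 are coprime, so 307s + 355t ranges over all of ℤ.
Euclidean algorithm: 355 = 1·307 + 48, 307 = 6·48 + 19, 48 = 2·19 + 10, 19 = 1·10 + 9, 10 = 1·9 + 1, 9 = 9·1 + 0.
Back-substituting, 1 = 10 − 1·9 = 10 − (19 − 1·10) = −19 + 2·10 = −19 + 2·(48 − 2·19) = 2·48 − 5·19 = 2·48 − 5·(307 − 6·48) = −5·307 + 32·48 = −5·307 + 32·(355 − 1·307) = 32·355 − 37·307; that is, 307·(-37) + 355·32 = 1.
Scaling by 541 gives the particular solution (s, t) = (-20017, 17312).
Shifting by a multiple of (355, −307) keeps it a solution: s = -20017 + 57·355 = 218, t = 17312 − 57·307 = -187.
Indeed 307·218 + 355·(-187) = 66926 − 66385 = 541.

s = 218, t = -187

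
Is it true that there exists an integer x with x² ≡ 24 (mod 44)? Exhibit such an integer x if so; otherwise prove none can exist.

No such integer exists.

Since 11 ∣ 44, a solution of x² ≡ 24 (mod 44) would also satisfy x² ≡ 24 ≡ 2 (mod 11).
Computing x² mod 11 for x = 0, 1, …, 5 (enough, by the symmetry x ↦ 11 − x) gives 0, 1, 4, 9, 5, 3.
So the quadratic residues mod 11 are {0, 1, 3, 4, 5, 9}, and 2 is not among them.
Therefore x² ≡ 24 (mod 44) has no solution.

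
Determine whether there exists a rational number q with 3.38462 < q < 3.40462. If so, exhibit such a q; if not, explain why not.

q = 17/5

Look for a denominator N such that an integer falls strictly between N·3.38462 and N·3.40462. N = 5 works: 5·3.38462 = 16.92310 < 17 < 17.02310 = 5·3.40462.
Hence 17/5 is a rational number with 3.38462 < 17/5 < 3.40462.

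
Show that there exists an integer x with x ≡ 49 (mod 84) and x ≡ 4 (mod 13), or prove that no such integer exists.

gcd(84, 13) = 1, so the Chinese Remainder Theorem guarantees exactly one residue class mod 1092 satisfying both.
Write x = 49 + 84t and require 49 + 84t ≡ 4 (mod 13), i.e. 84t ≡ 7 (mod 13).
84 ≡ 6 (mod 13), so this reads 6t ≡ 7 (mod 13). Since 6·11 = 66 = 5·13 + 1, the inverse of 6 mod 13 is 11.
Therefore t ≡ 11·7 = 77 ≡ 12 (mod 13).
With t = 12: x = 49 + 84·12 = 1057.
Indeed 1057 ≡ 49 (mod 84) and 1057 ≡ 4 (mod 13).

x = 1057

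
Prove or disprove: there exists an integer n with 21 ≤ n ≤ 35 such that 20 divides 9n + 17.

n = 27

Scanning upward from n = 21 gives 206, 215, 224, 233, 242, 251, none divisible by 20. Try n = 27: 9·27 + 17 = 260 = 13·20, which is divisible by 20.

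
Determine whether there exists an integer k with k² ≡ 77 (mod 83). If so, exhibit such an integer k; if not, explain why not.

Take k = 34. Then 34² = 1156 = 13·83 + 77, so 34² ≡ 77 (mod 83).

k = 34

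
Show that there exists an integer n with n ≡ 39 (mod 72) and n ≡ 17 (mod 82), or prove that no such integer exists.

n = 2559

Here gcd(72, 82) = 2, and both 39 and 17 leave remainder 1 mod 2, so the system is consistent.
Write n = 39 + 72t. Then 72t ≡ 17 − 39 ≡ 60 (mod 82); dividing through by 2 gives 36t ≡ 30 (mod 41).
To invert 36 modulo 41: 41 = 1·36 + 5, 36 = 7·5 + 1, 5 = 5·1 + 0, and unwinding, 1 = 36 − 7·5 = 36 − 7·(41 − 1·36) = −7·41 + 8·36. Thus 36⁻¹ ≡ 8 (mod 41).
Multiplying by 8: t ≡ 8·30 = 240 ≡ 35 (mod 41).
Then n = 39 + 72·35 = 2559.
Verify: 2559 = 35·72 + 39 and 2559 = 31·82 + 17. ✓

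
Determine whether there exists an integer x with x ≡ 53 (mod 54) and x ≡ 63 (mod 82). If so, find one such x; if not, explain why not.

gcd(54, 82) = 2. A simultaneous solution exists iff 53 ≡ 63 (mod 2); here 53 mod 2 = 1 = 63 mod 2, so it does.
Put x = 53 + 54t, so we need 54t ≡ 10 (mod 82), equivalently (divide by 2) 27t ≡ 5 (mod 41).
To invert 27 modulo 41: 41 = 1·27 + 14, 27 = 1·14 + 13, 14 = 1·13 + 1, 13 = 13·1 + 0, and unwinding, 1 = 14 − 1·13 = 14 − (27 − 1·14) = −27 + 2·14 = −27 + 2·(41 − 1·27) = 2·41 − 3·27. Thus 27⁻¹ ≡ -3 ≡ 38 (mod 41).
Therefore t ≡ 38·5 = 190 ≡ 26 (mod 41).
Then x = 53 + 54·26 = 1457.
Verify: 1457 = 26·54 + 53 and 1457 = 17·82 + 63. ✓

x = 1457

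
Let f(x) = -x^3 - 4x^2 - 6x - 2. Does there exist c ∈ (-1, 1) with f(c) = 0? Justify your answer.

Such a root exists.

f(-1) = 1 and f(1) = -13, which have opposite signs.
f is continuous everywhere (it is a polynomial), in particular on [-1, 1].
So by the Intermediate Value Theorem there is a c strictly between -1 and 1 with f(c) = 0.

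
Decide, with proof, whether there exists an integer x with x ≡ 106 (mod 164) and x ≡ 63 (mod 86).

gcd(164, 86) = 2. If x ≡ 106 (mod 164) and x ≡ 63 (mod 86), then x ≡ 106 (mod 2) and x ≡ 63 (mod 2).
These are incompatible: 106 − 63 = 43 is not divisible by 2.
Hence the system has no solution.

No, no such integer exists.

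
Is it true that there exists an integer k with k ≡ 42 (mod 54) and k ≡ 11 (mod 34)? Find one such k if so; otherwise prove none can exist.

Reduce both congruences modulo 2, which divides 54 and 34: they say k ≡ 42 (mod 2) and k ≡ 11 (mod 2).
But 42 mod 2 = 0 while 11 mod 2 = 1, a contradiction.
Therefore no such k exists.

There is no such integer.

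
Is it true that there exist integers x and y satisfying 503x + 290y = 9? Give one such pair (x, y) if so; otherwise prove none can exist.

Since gcd(503, 290) = 1, every integer is an integer combination of 503 and 290.
Dividing repeatedly: 503 = 1·290 + 213, 290 = 1·213 + 77, 213 = 2·77 + 59, 77 = 1·59 + 18, 59 = 3·18 + 5, 18 = 3·5 + 3, 5 = 1·3 + 2, 3 = 1·2 + 1, 2 = 2·1 + 0.
Working back up the chain: 1 = 3 − 1·2 = 3 − (5 − 1·3) = −5 + 2·3 = −5 + 2·(18 − 3·5) = 2·18 − 7·5 = 2·18 − 7·(59 − 3·18) = −7·59 + 23·18 = −7·59 + 23·(77 − 1·59) = 23·77 − 30·59 = 23·77 − 30·(213 − 2·77) = −30·213 + 83·77 = −30·213 + 83·(290 − 1·213) = 83·290 − 113·213 = 83·290 − 113·(503 − 1·290) = −113·503 + 196·290. So 503·(-113) + 290·196 = 1.
Scaling by 9 gives the particular solution (x, y) = (-1017, 1764).
The general solution is x = -1017 + 290k, y = 1764 − 503k; taking k = 4 gives the smaller pair x = 143, y = -248.
Check: 503·143 + 290·(-248) = 71929 − 71920 = 9. ✓

x = 143, y = -248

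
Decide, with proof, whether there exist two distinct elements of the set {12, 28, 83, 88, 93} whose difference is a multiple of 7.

Residues mod 7: 12↦5, 28↦0, 83↦6, 88↦4, 93↦2.
No residue repeats among the 5 elements, so no pair has difference ≡ 0 (mod 7).

No such pair exists.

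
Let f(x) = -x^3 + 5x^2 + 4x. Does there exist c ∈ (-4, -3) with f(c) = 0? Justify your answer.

f has no root in that interval.

The endpoint values f(-4) = 128 and f(-3) = 60 are both positive. Claim: f(x) > 0 for every x in (-4, -3).
Substitute x = -3 − u, where 0 < u < 1 on the interval. Expanding, f(-3 − u) = u^3 + 14u^2 + 53u + 60.
All 4 nonzero coefficients of this polynomial in u are positive; hence for u > 0 the value is a sum of positive terms (the constant 60 among them).
So f is strictly positive on (-4, -3); no root exists in the interval.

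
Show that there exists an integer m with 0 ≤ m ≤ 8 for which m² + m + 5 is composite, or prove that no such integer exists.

m = 5

At m = 5: 5² + 5 + 5 = 35 = 5·7, which is composite.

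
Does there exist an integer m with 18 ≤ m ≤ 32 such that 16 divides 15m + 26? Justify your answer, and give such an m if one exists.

m = 26

For m = 18, 19, …, 25 the values 296, 311, 326, 341, 356, 371, 386, 401 are not multiples of 16. At m = 26 we get 15·26 + 26 = 416, and 416 = 16·26.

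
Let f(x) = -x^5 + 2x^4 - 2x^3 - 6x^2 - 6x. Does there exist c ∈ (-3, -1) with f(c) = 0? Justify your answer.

f(-3) = 423 and f(-1) = 5, both positive, so a sign-change argument is unavailable; we show f keeps this sign on the whole interval.
Substitute x = -1 − u, where 0 < u < 2 on the interval. Expanding, f(-1 − u) = u^5 + 7u^4 + 20u^3 + 22u^2 + 13u + 5.
The nonzero coefficients here are all positive, so for u > 0 every term is positive (or zero), and the constant term 5 is strictly positive.
So f is strictly positive on (-3, -1); no root exists in the interval.

No.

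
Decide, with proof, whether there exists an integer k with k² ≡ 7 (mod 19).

Take k = 8. Then 8² = 64 = 3·19 + 7, so 8² ≡ 7 (mod 19).

k = 8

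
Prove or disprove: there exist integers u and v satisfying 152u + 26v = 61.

No such integers exist.

Both 152 and 26 are divisible by gcd(152, 26) = 2, hence so is any combination 152u + 26v.
But 61 = 2·30 + 1, so 2 ∤ 61.
Therefore 152u + 26v = 61 has no solution in integers.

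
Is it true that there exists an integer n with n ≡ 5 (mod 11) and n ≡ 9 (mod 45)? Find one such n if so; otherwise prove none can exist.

n = 324

gcd(11, 45) = 1, so the Chinese Remainder Theorem guarantees exactly one residue class mod 495 satisfying both.
Any solution of the first congruence is n = 5 + 11t; substituting into the second, 11t ≡ 9 − 5 ≡ 4 (mod 45).
Invert 11 mod 45 by the Euclidean algorithm: 45 = 4·11 + 1, 11 = 11·1 + 0; back-substituting, 1 = 45 − 4·11. Hence 11·(-4) ≡ 1, so 11⁻¹ ≡ -4 ≡ 41 (mod 45).
Therefore t ≡ 41·4 = 164 ≡ 29 (mod 45).
With t = 29: n = 5 + 11·29 = 324.
Verify: 324 = 29·11 + 5 and 324 = 7·45 + 9. ✓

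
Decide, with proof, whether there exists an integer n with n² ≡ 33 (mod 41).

n = 19

Take n = 19. Then 19² = 361 = 8·41 + 33, so 19² ≡ 33 (mod 41).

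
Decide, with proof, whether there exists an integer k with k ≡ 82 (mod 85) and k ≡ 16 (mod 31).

gcd(85, 31) = 1, so the Chinese Remainder Theorem guarantees exactly one residue class mod 2635 satisfying both.
Write k = 82 + 85t and require 82 + 85t ≡ 16 (mod 31), i.e. 85t ≡ 27 (mod 31).
85 ≡ 23 (mod 31), so this reads 23t ≡ 27 (mod 31). To invert 23 modulo 31: 31 = 1·23 + 8, 23 = 2·8 + 7, 8 = 1·7 + 1, 7 = 7·1 + 0, and unwinding, 1 = 8 − 1·7 = 8 − (23 − 2·8) = −23 + 3·8 = −23 + 3·(31 − 1·23) = 3·31 − 4·23. Thus 23⁻¹ ≡ -4 ≡ 27 (mod 31).
Therefore t ≡ 27·27 = 729 ≡ 16 (mod 31).
Taking t = 16 gives k = 82 + 85·16 = 1442.
Indeed 1442 ≡ 82 (mod 85) and 1442 ≡ 16 (mod 31).

k = 1442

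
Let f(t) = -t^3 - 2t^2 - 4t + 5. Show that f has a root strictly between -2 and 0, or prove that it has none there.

No such root exists.

Evaluate at the endpoints: f(-2) = 13, f(0) = 5 — same sign (positive).
f'(t) = -3t^2 - 4t - 4 has discriminant (-4)² − 4·(-3)·(-4) = -32 < 0, so f' has no real roots and is negative for every real t.
Hence f is strictly decreasing on ℝ, and in particular on [-2, 0]. A strictly monotone function with same-sign endpoint values stays positive on the whole interval, so f has no zero in (-2, 0).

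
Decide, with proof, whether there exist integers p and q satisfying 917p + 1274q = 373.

Both 917 and 1274 are divisible by gcd(917, 1274) = 7, hence so is any combination 917p + 1274q.
But 373 is not a multiple of 7 (it leaves remainder 2).
So the equation is unsolvable over ℤ.

There are no such integers.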